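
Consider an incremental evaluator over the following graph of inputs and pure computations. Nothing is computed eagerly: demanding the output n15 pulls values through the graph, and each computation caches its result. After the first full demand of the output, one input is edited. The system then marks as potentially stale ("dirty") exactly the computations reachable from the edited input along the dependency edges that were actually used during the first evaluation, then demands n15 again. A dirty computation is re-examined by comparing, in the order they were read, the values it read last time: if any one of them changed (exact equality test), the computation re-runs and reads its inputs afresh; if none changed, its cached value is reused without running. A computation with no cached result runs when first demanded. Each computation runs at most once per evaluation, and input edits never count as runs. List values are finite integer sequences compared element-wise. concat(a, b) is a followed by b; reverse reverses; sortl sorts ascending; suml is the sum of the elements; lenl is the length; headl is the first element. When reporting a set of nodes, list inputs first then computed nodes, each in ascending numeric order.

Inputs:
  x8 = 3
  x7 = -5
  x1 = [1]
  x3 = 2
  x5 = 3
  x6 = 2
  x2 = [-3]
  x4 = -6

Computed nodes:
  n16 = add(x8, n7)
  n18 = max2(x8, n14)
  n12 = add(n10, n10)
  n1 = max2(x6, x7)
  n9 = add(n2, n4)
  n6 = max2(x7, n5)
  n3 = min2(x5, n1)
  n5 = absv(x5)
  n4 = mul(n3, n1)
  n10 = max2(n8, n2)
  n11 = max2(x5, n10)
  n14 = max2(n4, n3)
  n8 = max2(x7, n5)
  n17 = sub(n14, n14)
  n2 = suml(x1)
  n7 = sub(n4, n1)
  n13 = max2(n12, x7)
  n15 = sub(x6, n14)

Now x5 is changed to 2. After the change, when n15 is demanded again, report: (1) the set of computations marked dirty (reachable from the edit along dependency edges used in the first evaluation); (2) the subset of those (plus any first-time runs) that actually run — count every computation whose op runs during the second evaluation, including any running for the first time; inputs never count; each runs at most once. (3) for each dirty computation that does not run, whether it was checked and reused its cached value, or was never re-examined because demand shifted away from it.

Dirty set: n3, n4, n14, n15.
Run set: n3 (1 run).
Re-examined without running (cache reused): n4, n14, n15.
The important point: n3 recomputes to an identical value, and the output ends up unchanged.

Initial pass — values computed on the first demand:
  n1 = max2(2, -5) = 2
  n3 = min2(3, 2) = 2
  n4 = mul(2, 2) = 4
  n14 = max2(4, 2) = 4
  n15 = sub(2, 4) = -2

Second demand — change propagation:
  n3: re-runs because x5 3->2; new result 2 (unchanged).
  n4: re-examined; everything it read last time is the same (n3 unchanged, n1 unchanged) — cache 4 kept, no run.
  n14: re-examined; everything it read last time is the same (n4 unchanged, n3 unchanged) — cache 4 kept, no run.
  n15: re-examined; everything it read last time is the same (x6 unchanged, n14 unchanged) — cache -2 kept, no run.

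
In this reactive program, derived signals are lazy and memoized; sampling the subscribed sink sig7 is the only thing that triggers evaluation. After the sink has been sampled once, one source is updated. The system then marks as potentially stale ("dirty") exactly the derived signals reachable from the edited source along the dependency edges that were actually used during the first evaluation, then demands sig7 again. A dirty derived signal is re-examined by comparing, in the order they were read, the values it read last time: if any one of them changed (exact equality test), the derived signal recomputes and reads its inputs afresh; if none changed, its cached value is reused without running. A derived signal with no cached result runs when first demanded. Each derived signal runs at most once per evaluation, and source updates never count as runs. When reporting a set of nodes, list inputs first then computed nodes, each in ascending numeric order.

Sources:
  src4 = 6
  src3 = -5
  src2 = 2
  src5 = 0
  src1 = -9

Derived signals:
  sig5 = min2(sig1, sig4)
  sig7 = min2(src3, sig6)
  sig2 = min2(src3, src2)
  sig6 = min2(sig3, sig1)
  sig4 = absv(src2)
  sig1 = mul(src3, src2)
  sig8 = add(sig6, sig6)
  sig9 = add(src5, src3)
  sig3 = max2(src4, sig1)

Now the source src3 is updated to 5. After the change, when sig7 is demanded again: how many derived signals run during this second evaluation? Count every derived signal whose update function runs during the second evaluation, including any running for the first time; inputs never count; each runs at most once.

4 derived signals run: sig1, sig3, sig6, sig7.

First demand of the output computes:
  sig1 = mul(-5, 2) = -10
  sig3 = max2(6, -10) = 6
  sig6 = min2(6, -10) = -10
  sig7 = min2(-5, -10) = -10

After the edit, cleaning proceeds:
  sig1: a read changed (src3 -5->5) — executes, giving 10.
  sig3: a read changed (sig1 -10->10) — executes, giving 10.
  sig6: a read changed (sig3 6->10; sig1 -10->10) — executes, giving 10.
  sig7: a read changed (src3 -5->5; sig6 -10->10) — executes, giving 5.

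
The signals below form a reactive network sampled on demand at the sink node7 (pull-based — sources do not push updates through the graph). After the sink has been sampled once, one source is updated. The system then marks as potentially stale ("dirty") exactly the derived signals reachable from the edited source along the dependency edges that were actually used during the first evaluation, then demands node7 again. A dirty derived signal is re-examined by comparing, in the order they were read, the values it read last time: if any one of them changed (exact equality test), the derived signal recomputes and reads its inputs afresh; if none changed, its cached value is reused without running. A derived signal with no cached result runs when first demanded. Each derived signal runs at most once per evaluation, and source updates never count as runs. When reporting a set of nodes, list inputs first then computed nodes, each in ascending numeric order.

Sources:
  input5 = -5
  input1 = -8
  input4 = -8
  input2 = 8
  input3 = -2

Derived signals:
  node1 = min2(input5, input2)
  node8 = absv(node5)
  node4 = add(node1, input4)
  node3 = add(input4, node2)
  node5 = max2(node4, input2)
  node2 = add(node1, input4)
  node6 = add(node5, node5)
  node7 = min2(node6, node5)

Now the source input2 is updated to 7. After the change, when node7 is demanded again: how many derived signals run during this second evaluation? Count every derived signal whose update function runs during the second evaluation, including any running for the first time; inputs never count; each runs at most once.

Initial pass — values computed on the first demand:
  node1 = min2(-5, 8) = -5
  node4 = add(-5, -8) = -13
  node5 = max2(-13, 8) = 8
  node6 = add(8, 8) = 16
  node7 = min2(16, 8) = 8

Second demand — change propagation:
  node1: re-runs because input2 8->7; new result -5 (unchanged).
  node4: re-examined; everything it read last time is the same (node1 unchanged, input4 unchanged) — cache -13 kept, no run.
  node5: re-runs because input2 8->7; new result 7.
  node6: re-runs because node5 8->7; node5 8->7; new result 14.
  node7: re-runs because node6 16->14; node5 8->7; new result 7.

The important point: at node4 every value read last time is unchanged, so the dirty flag clears without a run.

Run set: node1, node5, node6, node7 (4 run).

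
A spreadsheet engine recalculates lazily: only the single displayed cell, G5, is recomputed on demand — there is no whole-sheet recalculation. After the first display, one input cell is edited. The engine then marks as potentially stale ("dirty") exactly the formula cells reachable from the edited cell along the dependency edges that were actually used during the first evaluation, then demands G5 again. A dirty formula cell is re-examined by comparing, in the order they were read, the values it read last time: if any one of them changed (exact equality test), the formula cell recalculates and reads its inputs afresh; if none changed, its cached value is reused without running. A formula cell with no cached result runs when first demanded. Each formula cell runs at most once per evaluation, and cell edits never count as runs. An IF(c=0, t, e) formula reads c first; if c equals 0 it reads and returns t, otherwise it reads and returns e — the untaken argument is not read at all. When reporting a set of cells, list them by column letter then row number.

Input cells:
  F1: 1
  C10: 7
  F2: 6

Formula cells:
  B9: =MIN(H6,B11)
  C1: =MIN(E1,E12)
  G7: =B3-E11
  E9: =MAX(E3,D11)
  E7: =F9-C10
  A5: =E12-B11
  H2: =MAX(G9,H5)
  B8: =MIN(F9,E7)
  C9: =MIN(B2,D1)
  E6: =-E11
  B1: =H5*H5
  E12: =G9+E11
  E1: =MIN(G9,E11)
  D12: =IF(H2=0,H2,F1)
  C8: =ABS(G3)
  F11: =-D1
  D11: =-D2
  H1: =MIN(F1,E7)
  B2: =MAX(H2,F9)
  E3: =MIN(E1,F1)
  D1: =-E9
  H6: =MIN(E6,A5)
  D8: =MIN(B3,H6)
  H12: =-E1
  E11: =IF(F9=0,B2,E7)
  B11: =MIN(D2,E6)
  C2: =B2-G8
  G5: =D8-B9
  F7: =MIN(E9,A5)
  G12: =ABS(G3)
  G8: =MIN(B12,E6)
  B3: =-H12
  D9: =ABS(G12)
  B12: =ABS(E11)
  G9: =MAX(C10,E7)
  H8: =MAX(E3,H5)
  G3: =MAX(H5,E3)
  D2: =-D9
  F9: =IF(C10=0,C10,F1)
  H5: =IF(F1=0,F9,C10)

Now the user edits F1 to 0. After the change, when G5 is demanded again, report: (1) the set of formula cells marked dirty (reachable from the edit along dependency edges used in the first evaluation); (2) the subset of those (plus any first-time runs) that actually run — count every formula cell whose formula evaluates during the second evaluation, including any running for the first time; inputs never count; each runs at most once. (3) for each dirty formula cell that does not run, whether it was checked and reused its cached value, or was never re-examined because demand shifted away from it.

Marked dirty: A5, B3, B9, B11, D2, D8, D9, E1, E3, E6, E7, E11, E12, F9, G3, G5, G9, G12, H5, H6, H12.
Formula cells that run: A5, B2, B3, B9, B11, D2, D8, D9, E1, E3, E6, E7, E11, E12, F9, G3, G5, G9, G12, H2, H5, H6, H12 — 23 in total.
Every dirty formula cell ran.
Key observation: a condition flipped, so demand reaches new nodes — B2, H2 run for the first time.

First evaluation (everything demanded from the output):
  F9 = IF(C10=0: C10=7 -> else branch F1) = 1
  E7 = 1 - 7 = -6
  E11 = IF(F9=0: F9=1 -> else branch E7) = -6
  E6 = -(-6) = 6
  G9 = MAX(7, -6) = 7
  E1 = MIN(7, -6) = -6
  E3 = MIN(-6, 1) = -6
  E12 = 7 + -6 = 1
  H5 = IF(F1=0: F1=1 -> else branch C10) = 7
  G3 = MAX(7, -6) = 7
  G12 = ABS(7) = 7
  D9 = ABS(7) = 7
  D2 = -(7) = -7
  B11 = MIN(-7, 6) = -7
  A5 = 1 - -7 = 8
  H6 = MIN(6, 8) = 6
  B9 = MIN(6, -7) = -7
  H12 = -(-6) = 6
  B3 = -(6) = -6
  D8 = MIN(-6, 6) = -6
  G5 = -6 - -7 = 1

Propagation after the edit:
  F9: runs — F1 1->0; result 0.
  E7: runs — F9 1->0; result -7.
  G9: runs — E7 -6->-7; result 7 (same value as before).
  H5: runs — F1 1->0; result 0.
  H2: demanded for the first time — runs, produces 7.
  B2: demanded for the first time — runs, produces 7.
  E11: runs — F9 1->0; E7 -6->-7; result 7.
  E1: runs — E11 -6->7; result 7.
  E3: runs — E1 -6->7; F1 1->0; result 0.
  E6: runs — E11 -6->7; result -7.
  E12: runs — E11 -6->7; result 14.
  G3: runs — H5 7->0; E3 -6->0; result 0.
  G12: runs — G3 7->0; result 0.
  D9: runs — G12 7->0; result 0.
  D2: runs — D9 7->0; result 0.
  B11: runs — D2 -7->0; E6 6->-7; result -7 (same value as before).
  A5: runs — E12 1->14; result 21.
  H6: runs — E6 6->-7; A5 8->21; result -7.
  B9: runs — H6 6->-7; result -7 (same value as before).
  H12: runs — E1 -6->7; result -7.
  B3: runs — H12 6->-7; result 7.
  D8: runs — B3 -6->7; H6 6->-7; result -7.
  G5: runs — D8 -6->-7; result 0.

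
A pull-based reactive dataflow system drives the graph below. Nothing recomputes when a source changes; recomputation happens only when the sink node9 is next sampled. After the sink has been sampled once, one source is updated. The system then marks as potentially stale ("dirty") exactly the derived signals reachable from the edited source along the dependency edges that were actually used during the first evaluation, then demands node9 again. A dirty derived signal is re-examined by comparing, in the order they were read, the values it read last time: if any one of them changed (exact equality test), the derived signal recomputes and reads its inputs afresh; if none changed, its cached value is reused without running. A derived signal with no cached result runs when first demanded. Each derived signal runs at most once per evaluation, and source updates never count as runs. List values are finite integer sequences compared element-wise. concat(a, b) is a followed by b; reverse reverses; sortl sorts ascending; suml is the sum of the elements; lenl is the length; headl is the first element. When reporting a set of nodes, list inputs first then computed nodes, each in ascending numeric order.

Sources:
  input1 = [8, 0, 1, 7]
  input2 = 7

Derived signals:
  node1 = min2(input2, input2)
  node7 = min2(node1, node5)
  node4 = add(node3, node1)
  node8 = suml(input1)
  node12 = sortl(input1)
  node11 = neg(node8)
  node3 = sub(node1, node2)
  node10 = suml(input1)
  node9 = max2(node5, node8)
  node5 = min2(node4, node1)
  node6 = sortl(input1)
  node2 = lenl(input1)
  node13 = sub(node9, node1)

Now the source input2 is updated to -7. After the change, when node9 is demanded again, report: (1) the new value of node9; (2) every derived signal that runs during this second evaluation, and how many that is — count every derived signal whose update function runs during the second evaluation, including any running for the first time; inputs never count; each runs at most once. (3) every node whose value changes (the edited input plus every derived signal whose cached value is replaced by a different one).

New value of node9: 16.
Derived signals that run: node1, node3, node4, node5, node9 — 5 in total.
Values that change: input2, node1, node3, node4, node5.

First evaluation (everything demanded from the output):
  node1 = min2(7, 7) = 7
  node2 = lenl([8, 0, 1, 7]) = 4
  node3 = sub(7, 4) = 3
  node4 = add(3, 7) = 10
  node5 = min2(10, 7) = 7
  node8 = suml([8, 0, 1, 7]) = 16
  node9 = max2(7, 16) = 16

Propagation after the edit:
  node1: runs — input2 7->-7; input2 7->-7; result -7.
  node3: runs — node1 7->-7; result -11.
  node4: runs — node3 3->-11; node1 7->-7; result -18.
  node5: runs — node4 10->-18; node1 7->-7; result -18.
  node9: runs — node5 7->-18; result 16 (same value as before).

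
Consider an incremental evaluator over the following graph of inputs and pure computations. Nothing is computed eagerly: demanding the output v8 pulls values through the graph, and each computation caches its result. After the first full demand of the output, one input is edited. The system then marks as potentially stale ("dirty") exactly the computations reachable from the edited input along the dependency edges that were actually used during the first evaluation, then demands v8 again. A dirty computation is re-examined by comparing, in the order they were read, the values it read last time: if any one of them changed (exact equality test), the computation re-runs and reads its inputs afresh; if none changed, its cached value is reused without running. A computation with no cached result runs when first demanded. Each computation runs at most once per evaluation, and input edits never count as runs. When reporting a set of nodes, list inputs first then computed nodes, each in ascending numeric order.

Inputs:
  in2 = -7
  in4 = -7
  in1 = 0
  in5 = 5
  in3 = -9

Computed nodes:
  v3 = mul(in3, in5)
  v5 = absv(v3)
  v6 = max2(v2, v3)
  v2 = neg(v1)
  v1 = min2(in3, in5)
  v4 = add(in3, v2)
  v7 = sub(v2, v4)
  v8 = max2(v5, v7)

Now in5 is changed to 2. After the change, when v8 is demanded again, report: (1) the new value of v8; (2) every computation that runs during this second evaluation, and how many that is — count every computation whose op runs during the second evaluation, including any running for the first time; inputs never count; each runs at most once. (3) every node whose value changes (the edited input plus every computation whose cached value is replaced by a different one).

Initial pass — values computed on the first demand:
  v1 = min2(-9, 5) = -9
  v2 = neg(-9) = 9
  v3 = mul(-9, 5) = -45
  v4 = add(-9, 9) = 0
  v5 = absv(-45) = 45
  v7 = sub(9, 0) = 9
  v8 = max2(45, 9) = 45

Second demand — change propagation:
  v1: re-runs because in5 5->2; new result -9 (unchanged).
  v2: re-examined; everything it read last time is the same (v1 unchanged) — cache 9 kept, no run.
  v3: re-runs because in5 5->2; new result -18.
  v4: re-examined; everything it read last time is the same (in3 unchanged, v2 unchanged) — cache 0 kept, no run.
  v5: re-runs because v3 -45->-18; new result 18.
  v7: re-examined; everything it read last time is the same (v2 unchanged, v4 unchanged) — cache 9 kept, no run.
  v8: re-runs because v5 45->18; new result 18.

The important point: at v2 every value read last time is unchanged, so the dirty flag clears without a run.

v8 now evaluates to 18.
Run set: v1, v3, v5, v8 (4 run).
Changed values: in5, v3, v5, v8.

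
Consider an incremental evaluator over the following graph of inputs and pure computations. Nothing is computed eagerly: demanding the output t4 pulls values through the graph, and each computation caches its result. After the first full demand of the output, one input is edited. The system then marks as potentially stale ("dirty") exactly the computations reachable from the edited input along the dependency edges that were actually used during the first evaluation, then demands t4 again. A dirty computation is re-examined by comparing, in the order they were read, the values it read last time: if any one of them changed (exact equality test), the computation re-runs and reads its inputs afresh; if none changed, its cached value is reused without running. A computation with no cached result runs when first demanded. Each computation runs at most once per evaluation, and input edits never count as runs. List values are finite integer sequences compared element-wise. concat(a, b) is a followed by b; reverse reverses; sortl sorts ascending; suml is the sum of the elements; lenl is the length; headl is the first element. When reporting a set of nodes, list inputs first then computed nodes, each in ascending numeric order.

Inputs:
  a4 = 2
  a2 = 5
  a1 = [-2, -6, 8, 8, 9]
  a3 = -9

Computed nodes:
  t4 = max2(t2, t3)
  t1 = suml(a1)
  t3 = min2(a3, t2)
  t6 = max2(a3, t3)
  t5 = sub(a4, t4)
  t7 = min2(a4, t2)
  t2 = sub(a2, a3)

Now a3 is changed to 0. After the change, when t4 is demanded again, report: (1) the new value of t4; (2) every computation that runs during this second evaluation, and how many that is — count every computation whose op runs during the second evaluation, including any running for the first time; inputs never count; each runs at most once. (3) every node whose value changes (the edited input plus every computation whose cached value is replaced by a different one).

Initial pass — values computed on the first demand:
  t2 = sub(5, -9) = 14
  t3 = min2(-9, 14) = -9
  t4 = max2(14, -9) = 14

Second demand — change propagation:
  t2: re-runs because a3 -9->0; new result 5.
  t3: re-runs because a3 -9->0; t2 14->5; new result 0.
  t4: re-runs because t2 14->5; t3 -9->0; new result 5.

t4 now evaluates to 5.
Run set: t2, t3, t4 (3 run).
Changed values: a3, t2, t3, t4.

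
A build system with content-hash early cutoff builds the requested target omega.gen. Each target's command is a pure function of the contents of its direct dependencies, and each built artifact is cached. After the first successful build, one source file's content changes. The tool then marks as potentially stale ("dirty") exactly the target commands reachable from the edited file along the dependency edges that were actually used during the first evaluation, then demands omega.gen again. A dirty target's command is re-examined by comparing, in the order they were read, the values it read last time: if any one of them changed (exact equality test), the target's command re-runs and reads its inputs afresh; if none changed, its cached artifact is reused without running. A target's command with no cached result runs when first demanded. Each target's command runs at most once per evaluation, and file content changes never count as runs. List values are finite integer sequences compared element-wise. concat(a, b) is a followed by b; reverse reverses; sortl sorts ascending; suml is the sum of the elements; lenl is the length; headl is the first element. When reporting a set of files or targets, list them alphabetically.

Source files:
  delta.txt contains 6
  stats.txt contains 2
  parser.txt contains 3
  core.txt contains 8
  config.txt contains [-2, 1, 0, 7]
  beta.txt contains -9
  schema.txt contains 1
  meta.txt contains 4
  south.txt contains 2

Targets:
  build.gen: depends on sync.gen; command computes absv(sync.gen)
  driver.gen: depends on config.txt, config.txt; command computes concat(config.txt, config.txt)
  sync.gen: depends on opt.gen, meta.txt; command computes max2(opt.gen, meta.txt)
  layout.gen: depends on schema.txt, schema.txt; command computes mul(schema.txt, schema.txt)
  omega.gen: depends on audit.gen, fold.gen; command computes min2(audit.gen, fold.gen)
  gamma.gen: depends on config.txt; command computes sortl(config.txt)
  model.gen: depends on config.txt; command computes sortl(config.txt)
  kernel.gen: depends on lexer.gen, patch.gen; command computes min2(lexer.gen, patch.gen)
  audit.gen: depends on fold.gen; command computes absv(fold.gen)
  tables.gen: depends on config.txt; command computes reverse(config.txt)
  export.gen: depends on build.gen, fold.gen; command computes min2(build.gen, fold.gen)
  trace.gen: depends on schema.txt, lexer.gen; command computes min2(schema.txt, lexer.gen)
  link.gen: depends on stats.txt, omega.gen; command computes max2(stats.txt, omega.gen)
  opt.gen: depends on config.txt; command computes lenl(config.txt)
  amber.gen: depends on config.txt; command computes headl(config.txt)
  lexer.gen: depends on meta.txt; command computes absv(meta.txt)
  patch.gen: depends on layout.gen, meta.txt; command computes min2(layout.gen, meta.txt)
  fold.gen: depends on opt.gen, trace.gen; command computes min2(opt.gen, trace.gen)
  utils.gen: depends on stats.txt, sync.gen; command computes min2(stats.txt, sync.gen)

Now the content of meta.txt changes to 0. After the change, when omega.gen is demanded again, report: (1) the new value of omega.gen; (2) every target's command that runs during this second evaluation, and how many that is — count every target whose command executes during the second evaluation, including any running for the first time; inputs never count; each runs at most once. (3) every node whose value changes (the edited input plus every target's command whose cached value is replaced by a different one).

New value of omega.gen: 0.
Target commands that run: audit.gen, fold.gen, lexer.gen, omega.gen, trace.gen — 5 in total.
Values that change: audit.gen, fold.gen, lexer.gen, meta.txt, omega.gen, trace.gen.

First evaluation (everything demanded from the output):
  lexer.gen = absv(4) = 4
  opt.gen = lenl([-2, 1, 0, 7]) = 4
  trace.gen = min2(1, 4) = 1
  fold.gen = min2(4, 1) = 1
  audit.gen = absv(1) = 1
  omega.gen = min2(1, 1) = 1

Propagation after the edit:
  lexer.gen: runs — meta.txt 4->0; result 0.
  trace.gen: runs — lexer.gen 4->0; result 0.
  fold.gen: runs — trace.gen 1->0; result 0.
  audit.gen: runs — fold.gen 1->0; result 0.
  omega.gen: runs — audit.gen 1->0; fold.gen 1->0; result 0.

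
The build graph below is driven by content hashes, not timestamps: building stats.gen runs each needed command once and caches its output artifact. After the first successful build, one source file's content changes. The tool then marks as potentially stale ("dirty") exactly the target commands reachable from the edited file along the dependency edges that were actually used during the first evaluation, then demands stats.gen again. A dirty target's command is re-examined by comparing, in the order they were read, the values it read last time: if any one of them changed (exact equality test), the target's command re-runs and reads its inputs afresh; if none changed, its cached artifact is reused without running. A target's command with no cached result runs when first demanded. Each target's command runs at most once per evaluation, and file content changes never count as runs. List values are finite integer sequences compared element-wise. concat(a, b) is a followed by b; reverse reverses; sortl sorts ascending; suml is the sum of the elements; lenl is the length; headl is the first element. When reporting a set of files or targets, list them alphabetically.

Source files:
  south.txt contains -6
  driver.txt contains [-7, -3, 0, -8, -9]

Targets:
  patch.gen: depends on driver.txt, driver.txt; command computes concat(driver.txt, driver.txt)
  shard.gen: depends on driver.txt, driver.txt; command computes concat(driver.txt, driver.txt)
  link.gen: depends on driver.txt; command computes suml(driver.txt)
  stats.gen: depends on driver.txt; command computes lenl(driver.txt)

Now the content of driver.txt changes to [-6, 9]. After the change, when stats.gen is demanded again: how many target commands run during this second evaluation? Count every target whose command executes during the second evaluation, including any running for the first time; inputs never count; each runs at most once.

Run set: stats.gen (1 run).

Initial pass — values computed on the first demand:
  stats.gen = lenl([-7, -3, 0, -8, -9]) = 5

Second demand — change propagation:
  stats.gen: re-runs because driver.txt [-7, -3, 0, -8, -9]->[-6, 9]; new result 2.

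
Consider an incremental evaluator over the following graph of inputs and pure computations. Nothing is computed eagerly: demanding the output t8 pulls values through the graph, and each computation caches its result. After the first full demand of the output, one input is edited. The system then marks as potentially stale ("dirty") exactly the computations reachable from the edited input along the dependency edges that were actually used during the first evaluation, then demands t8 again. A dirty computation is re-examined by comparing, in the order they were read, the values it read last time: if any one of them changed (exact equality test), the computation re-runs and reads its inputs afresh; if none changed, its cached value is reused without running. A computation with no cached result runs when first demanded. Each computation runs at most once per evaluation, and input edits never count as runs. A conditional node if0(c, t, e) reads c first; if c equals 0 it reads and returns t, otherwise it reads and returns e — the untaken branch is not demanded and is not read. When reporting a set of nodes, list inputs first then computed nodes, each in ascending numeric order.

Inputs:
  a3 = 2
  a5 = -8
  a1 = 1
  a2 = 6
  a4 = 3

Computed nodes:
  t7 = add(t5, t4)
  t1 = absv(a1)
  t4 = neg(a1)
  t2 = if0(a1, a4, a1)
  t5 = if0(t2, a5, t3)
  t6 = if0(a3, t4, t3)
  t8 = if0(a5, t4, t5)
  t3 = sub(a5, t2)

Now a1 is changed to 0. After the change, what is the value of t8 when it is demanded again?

Initial pass — values computed on the first demand:
  t2 = if0(a1=1 -> else branch a1) = 1
  t3 = sub(-8, 1) = -9
  t5 = if0(t2=1 -> else branch t3) = -9
  t8 = if0(a5=-8 -> else branch t5) = -9

Second demand — change propagation:
  t2: re-runs because a1 1->0; a1 1->0; new result 3.
  t3: re-runs because t2 1->3; new result -11.
  t5: re-runs because t2 1->3; t3 -9->-11; new result -11.
  t8: re-runs because t5 -9->-11; new result -11.

t8 now evaluates to -11.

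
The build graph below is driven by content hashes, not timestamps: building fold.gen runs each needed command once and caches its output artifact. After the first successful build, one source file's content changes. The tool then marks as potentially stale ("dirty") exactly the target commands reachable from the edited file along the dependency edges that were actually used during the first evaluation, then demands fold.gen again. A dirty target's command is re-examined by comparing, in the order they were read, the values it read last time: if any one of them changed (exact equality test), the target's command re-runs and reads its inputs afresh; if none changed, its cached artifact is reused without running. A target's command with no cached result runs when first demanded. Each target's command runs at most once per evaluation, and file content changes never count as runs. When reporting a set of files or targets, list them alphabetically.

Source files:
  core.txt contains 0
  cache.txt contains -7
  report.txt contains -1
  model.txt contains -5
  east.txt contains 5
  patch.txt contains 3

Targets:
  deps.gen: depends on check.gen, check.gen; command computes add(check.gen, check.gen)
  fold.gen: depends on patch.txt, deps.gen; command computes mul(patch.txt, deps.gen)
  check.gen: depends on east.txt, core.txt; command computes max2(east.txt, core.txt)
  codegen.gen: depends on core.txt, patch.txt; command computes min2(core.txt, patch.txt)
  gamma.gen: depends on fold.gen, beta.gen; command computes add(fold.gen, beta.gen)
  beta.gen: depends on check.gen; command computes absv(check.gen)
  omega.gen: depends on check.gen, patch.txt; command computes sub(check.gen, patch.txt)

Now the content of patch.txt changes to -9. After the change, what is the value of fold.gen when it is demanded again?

fold.gen now evaluates to -90.

Initial pass — values computed on the first demand:
  check.gen = max2(5, 0) = 5
  deps.gen = add(5, 5) = 10
  fold.gen = mul(3, 10) = 30

Second demand — change propagation:
  fold.gen: re-runs because patch.txt 3->-9; new result -90.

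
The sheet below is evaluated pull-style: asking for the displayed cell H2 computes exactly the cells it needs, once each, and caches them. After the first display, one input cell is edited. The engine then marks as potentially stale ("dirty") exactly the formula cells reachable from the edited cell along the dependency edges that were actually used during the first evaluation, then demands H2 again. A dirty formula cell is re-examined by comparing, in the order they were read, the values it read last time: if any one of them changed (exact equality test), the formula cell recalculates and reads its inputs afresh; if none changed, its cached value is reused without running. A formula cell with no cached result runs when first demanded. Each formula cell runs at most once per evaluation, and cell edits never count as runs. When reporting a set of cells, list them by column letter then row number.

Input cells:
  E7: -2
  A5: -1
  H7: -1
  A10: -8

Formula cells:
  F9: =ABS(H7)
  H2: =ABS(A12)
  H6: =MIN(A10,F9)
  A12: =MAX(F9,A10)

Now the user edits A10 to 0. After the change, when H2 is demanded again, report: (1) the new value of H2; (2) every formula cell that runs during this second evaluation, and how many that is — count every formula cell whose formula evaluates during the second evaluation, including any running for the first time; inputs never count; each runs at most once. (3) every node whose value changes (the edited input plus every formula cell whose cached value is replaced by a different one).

Demanding H2 again yields 1.
1 formula cells run: A12.
The nodes whose values change: A10.
Note the absorption at A12: it re-runs yet its value is the same, leaving the output's value untouched.

First demand of the output computes:
  F9 = ABS(-1) = 1
  A12 = MAX(1, -8) = 1
  H2 = ABS(1) = 1

After the edit, cleaning proceeds:
  A12: a read changed (A10 -8->0) — executes, giving 1 — identical to its old value.
  H2: dirty, but its reads are unchanged (A12 unchanged); cached 1 stands.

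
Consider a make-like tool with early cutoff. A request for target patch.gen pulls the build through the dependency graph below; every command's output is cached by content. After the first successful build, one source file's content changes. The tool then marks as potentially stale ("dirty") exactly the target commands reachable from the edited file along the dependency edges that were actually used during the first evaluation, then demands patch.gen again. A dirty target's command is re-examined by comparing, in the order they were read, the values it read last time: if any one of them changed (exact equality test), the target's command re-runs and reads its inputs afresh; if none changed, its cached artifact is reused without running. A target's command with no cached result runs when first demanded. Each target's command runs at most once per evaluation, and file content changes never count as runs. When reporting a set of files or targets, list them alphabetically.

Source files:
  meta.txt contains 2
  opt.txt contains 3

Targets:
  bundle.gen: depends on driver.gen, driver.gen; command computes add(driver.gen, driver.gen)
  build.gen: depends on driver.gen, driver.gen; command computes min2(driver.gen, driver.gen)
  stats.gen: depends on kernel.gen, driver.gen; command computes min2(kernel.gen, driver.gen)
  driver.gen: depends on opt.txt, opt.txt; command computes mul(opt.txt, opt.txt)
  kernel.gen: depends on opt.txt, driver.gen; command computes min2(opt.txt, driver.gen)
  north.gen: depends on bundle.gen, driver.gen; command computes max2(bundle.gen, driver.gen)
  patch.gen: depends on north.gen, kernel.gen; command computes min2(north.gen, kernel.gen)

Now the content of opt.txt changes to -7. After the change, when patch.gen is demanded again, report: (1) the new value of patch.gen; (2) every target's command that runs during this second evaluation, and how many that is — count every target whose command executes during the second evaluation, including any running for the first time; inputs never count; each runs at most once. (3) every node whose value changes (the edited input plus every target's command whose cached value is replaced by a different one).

First demand of the output computes:
  driver.gen = mul(3, 3) = 9
  bundle.gen = add(9, 9) = 18
  kernel.gen = min2(3, 9) = 3
  north.gen = max2(18, 9) = 18
  patch.gen = min2(18, 3) = 3

After the edit, cleaning proceeds:
  driver.gen: a read changed (opt.txt 3->-7; opt.txt 3->-7) — executes, giving 49.
  bundle.gen: a read changed (driver.gen 9->49; driver.gen 9->49) — executes, giving 98.
  kernel.gen: a read changed (opt.txt 3->-7; driver.gen 9->49) — executes, giving -7.
  north.gen: a read changed (bundle.gen 18->98; driver.gen 9->49) — executes, giving 98.
  patch.gen: a read changed (north.gen 18->98; kernel.gen 3->-7) — executes, giving -7.

Demanding patch.gen again yields -7.
5 target commands run: bundle.gen, driver.gen, kernel.gen, north.gen, patch.gen.
The nodes whose values change: bundle.gen, driver.gen, kernel.gen, north.gen, opt.txt, patch.gen.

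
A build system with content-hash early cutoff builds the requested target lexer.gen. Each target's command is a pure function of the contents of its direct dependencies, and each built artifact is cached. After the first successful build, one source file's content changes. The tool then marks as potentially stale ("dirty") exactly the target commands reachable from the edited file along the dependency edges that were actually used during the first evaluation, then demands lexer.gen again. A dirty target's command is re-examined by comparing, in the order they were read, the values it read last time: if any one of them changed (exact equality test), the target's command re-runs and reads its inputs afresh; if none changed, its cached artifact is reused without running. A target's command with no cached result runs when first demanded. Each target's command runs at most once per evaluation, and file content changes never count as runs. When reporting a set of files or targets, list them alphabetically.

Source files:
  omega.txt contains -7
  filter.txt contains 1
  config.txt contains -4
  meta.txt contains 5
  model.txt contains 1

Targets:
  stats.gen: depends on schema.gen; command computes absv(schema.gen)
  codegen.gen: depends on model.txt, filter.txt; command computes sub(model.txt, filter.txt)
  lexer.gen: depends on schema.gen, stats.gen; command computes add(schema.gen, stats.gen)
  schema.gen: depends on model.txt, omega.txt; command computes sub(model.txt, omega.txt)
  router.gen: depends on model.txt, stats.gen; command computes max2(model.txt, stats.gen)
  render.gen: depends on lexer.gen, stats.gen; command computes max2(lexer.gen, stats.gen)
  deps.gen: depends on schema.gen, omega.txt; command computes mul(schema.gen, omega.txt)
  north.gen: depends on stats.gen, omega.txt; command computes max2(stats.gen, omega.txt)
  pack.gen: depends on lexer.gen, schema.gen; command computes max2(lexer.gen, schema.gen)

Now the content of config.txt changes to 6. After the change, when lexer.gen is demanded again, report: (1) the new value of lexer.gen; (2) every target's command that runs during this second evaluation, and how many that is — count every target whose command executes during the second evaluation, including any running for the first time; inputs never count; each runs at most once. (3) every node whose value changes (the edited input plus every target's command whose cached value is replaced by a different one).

First evaluation (everything demanded from the output):
  schema.gen = sub(1, -7) = 8
  stats.gen = absv(8) = 8
  lexer.gen = add(8, 8) = 16

Propagation after the edit:
  config.txt feeds no computation that the output demands — nothing is marked dirty and nothing runs.

Key observation: config.txt is never demanded by the output, so the edit triggers no recomputation at all.

New value of lexer.gen: 16.
Target commands that run: none — 0 in total.
Values that change: config.txt.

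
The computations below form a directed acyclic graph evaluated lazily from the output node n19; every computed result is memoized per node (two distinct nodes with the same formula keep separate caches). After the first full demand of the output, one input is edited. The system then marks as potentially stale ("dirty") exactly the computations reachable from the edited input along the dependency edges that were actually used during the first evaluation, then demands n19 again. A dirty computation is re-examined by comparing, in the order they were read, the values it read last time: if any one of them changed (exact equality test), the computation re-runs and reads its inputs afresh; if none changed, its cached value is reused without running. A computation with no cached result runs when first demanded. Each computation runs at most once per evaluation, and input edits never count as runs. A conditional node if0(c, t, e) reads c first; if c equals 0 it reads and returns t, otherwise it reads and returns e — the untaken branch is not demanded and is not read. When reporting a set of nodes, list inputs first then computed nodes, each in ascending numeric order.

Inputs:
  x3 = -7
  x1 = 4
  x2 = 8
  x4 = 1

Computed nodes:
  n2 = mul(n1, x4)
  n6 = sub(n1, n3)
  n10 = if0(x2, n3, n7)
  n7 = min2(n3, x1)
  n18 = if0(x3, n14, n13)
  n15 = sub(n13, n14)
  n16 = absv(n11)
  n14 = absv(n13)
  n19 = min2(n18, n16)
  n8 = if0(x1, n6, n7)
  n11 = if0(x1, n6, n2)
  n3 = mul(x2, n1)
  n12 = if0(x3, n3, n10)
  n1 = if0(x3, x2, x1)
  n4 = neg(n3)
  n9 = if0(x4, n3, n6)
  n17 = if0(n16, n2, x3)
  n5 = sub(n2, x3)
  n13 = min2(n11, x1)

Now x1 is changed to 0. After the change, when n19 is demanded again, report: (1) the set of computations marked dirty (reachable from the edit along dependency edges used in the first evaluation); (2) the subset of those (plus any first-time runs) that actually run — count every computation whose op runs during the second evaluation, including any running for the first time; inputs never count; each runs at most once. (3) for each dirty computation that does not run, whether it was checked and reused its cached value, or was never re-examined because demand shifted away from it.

The edit dirties: n1, n2, n11, n13, n16, n18, n19.
8 computations run: n1, n3, n6, n11, n13, n16, n18, n19.
Unvisited dirty nodes (no longer demanded): n2.
Note the branch switch — demand abandons n2, which is never re-examined.

First demand of the output computes:
  n1 = if0(x3=-7 -> else branch x1) = 4
  n2 = mul(4, 1) = 4
  n11 = if0(x1=4 -> else branch n2) = 4
  n13 = min2(4, 4) = 4
  n16 = absv(4) = 4
  n18 = if0(x3=-7 -> else branch n13) = 4
  n19 = min2(4, 4) = 4

After the edit, cleaning proceeds:
  n1: a read changed (x1 4->0) — executes, giving 0.
  n2: stays stale; no demand reaches it after the flip.
  n3: had never run; runs now, result 0.
  n6: had never run; runs now, result 0.
  n11: a read changed (x1 4->0) — executes, giving 0.
  n13: a read changed (n11 4->0; x1 4->0) — executes, giving 0.
  n16: a read changed (n11 4->0) — executes, giving 0.
  n18: a read changed (n13 4->0) — executes, giving 0.
  n19: a read changed (n18 4->0; n16 4->0) — executes, giving 0.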